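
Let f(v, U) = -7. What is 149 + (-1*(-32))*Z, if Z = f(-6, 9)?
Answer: -75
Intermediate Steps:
Z = -7
149 + (-1*(-32))*Z = 149 - 1*(-32)*(-7) = 149 + 32*(-7) = 149 - 224 = -75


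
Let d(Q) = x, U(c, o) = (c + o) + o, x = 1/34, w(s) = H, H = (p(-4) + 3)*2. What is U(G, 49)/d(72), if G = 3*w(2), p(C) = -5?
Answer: 2924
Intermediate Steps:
H = -4 (H = (-5 + 3)*2 = -2*2 = -4)
w(s) = -4
G = -12 (G = 3*(-4) = -12)
x = 1/34 ≈ 0.029412
U(c, o) = c + 2*o
d(Q) = 1/34
U(G, 49)/d(72) = (-12 + 2*49)/(1/34) = (-12 + 98)*34 = 86*34 = 2924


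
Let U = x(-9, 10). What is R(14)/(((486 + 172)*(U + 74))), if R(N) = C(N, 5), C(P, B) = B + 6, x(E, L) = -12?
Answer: 11/40796 ≈ 0.00026963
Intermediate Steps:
C(P, B) = 6 + B
R(N) = 11 (R(N) = 6 + 5 = 11)
U = -12
R(14)/(((486 + 172)*(U + 74))) = 11/(((486 + 172)*(-12 + 74))) = 11/((658*62)) = 11/40796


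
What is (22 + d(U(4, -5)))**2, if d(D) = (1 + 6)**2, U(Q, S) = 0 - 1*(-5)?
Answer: 5041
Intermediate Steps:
U(Q, S) = 5 (U(Q, S) = 0 + 5 = 5)
d(D) = 49 (d(D) = 7**2 = 49)
(22 + d(U(4, -5)))**2 = (22 + 49)**2 = 71**2 = 5041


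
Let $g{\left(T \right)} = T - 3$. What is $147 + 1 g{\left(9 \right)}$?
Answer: $153$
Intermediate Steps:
$g{\left(T \right)} = -3 + T$
$147 + 1 g{\left(9 \right)} = 147 + 1 \left(-3 + 9\right) = 147 + 1 \cdot 6 = 147 + 6 = 153$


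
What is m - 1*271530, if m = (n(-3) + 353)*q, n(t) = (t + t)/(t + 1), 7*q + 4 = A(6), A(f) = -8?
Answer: -1904982/7 ≈ -2.7214e+5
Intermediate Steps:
q = -12/7 (q = -4/7 + (1/7)*(-8) = -4/7 - 8/7 = -12/7 ≈ -1.7143)
n(t) = 2*t/(1 + t) (n(t) = (2*t)/(1 + t) = 2*t/(1 + t))
m = -4272/7 (m = (2*(-3)/(1 - 3) + 353)*(-12/7) = (2*(-3)/(-2) + 353)*(-12/7) = (2*(-3)*(-1/2) + 353)*(-12/7) = (3 + 353)*(-12/7) = 356*(-12/7) = -4272/7 ≈ -610.29)
m - 1*271530 = -4272/7 - 1*271530 = -4272/7 - 271530 = -1904982/7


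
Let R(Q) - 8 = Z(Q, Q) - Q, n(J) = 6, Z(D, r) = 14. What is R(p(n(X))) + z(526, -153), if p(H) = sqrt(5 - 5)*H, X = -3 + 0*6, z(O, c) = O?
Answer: 548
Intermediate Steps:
X = -3 (X = -3 + 0 = -3)
p(H) = 0 (p(H) = sqrt(0)*H = 0*H = 0)
R(Q) = 22 - Q (R(Q) = 8 + (14 - Q) = 22 - Q)
R(p(n(X))) + z(526, -153) = (22 - 1*0) + 526 = (22 + 0) + 526 = 22 + 526 = 548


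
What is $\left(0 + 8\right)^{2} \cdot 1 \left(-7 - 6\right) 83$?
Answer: $-69056$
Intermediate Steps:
$\left(0 + 8\right)^{2} \cdot 1 \left(-7 - 6\right) 83 = 8^{2} \cdot 1 \left(-13\right) 83 = 64 \left(-13\right) 83 = \left(-832\right) 83 = -69056$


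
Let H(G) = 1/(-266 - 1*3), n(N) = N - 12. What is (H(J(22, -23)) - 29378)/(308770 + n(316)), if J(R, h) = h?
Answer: -7902683/83140906 ≈ -0.095052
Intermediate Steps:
n(N) = -12 + N
H(G) = -1/269 (H(G) = 1/(-266 - 3) = 1/(-269) = -1/269)
(H(J(22, -23)) - 29378)/(308770 + n(316)) = (-1/269 - 29378)/(308770 + (-12 + 316)) = -7902683/(269*(308770 + 304)) = -7902683/269/309074 = -7902683/269*1/309074 = -7902683/83140906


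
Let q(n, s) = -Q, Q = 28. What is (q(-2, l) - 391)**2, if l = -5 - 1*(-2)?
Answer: 175561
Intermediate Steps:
l = -3 (l = -5 + 2 = -3)
q(n, s) = -28 (q(n, s) = -1*28 = -28)
(q(-2, l) - 391)**2 = (-28 - 391)**2 = (-419)**2 = 175561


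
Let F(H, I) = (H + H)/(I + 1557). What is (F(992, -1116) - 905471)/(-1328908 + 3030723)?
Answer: -399310727/750500415 ≈ -0.53206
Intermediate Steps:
F(H, I) = 2*H/(1557 + I) (F(H, I) = (2*H)/(1557 + I) = 2*H/(1557 + I))
(F(992, -1116) - 905471)/(-1328908 + 3030723) = (2*992/(1557 - 1116) - 905471)/(-1328908 + 3030723) = (2*992/441 - 905471)/1701815 = (2*992*(1/441) - 905471)*(1/1701815) = (1984/441 - 905471)*(1/1701815) = -399310727/441*1/1701815 = -399310727/750500415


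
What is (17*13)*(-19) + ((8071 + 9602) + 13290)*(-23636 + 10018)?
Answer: -421658333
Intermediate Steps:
(17*13)*(-19) + ((8071 + 9602) + 13290)*(-23636 + 10018) = 221*(-19) + (17673 + 13290)*(-13618) = -4199 + 30963*(-13618) = -4199 - 421654134 = -421658333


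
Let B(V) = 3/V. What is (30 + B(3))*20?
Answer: 620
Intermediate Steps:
(30 + B(3))*20 = (30 + 3/3)*20 = (30 + 3*(⅓))*20 = (30 + 1)*20 = 31*20 = 620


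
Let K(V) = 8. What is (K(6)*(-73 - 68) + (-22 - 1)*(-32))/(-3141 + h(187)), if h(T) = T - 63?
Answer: 56/431 ≈ 0.12993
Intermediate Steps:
h(T) = -63 + T
(K(6)*(-73 - 68) + (-22 - 1)*(-32))/(-3141 + h(187)) = (8*(-73 - 68) + (-22 - 1)*(-32))/(-3141 + (-63 + 187)) = (8*(-141) - 23*(-32))/(-3141 + 124) = (-1128 + 736)/(-3017) = -392*(-1/3017) = 56/431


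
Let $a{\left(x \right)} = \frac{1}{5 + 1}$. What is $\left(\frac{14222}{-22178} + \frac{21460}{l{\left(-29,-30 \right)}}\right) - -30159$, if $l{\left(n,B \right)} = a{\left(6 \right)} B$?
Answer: $\frac{22064004}{853} \approx 25866.0$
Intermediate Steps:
$a{\left(x \right)} = \frac{1}{6}$
$l{\left(n,B \right)} = \frac{B}{6}$
$\left(\frac{14222}{-22178} + \frac{21460}{l{\left(-29,-30 \right)}}\right) - -30159 = \left(\frac{14222}{-22178} + \frac{21460}{\frac{1}{6} \left(-30\right)}\right) - -30159 = \left(14222 \left(- \frac{1}{22178}\right) + \frac{21460}{-5}\right) + 30159 = \left(- \frac{547}{853} + 21460 \left(- \frac{1}{5}\right)\right) + 30159 = \left(- \frac{547}{853} - 4292\right) + 30159 = - \frac{3661623}{853} + 30159 = \frac{22064004}{853}$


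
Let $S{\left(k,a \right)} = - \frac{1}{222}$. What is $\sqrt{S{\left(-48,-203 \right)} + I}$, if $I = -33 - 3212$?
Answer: $\frac{i \sqrt{159926802}}{222} \approx 56.965 i$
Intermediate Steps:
$S{\left(k,a \right)} = - \frac{1}{222}$ ($S{\left(k,a \right)} = \left(-1\right) \frac{1}{222} = - \frac{1}{222}$)
$I = -3245$ ($I = -33 - 3212 = -3245$)
$\sqrt{S{\left(-48,-203 \right)} + I} = \sqrt{- \frac{1}{222} - 3245} = \sqrt{- \frac{720391}{222}} = \frac{i \sqrt{159926802}}{222}$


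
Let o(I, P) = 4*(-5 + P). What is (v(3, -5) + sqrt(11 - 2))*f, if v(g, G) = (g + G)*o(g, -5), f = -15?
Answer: -1245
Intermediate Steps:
o(I, P) = -20 + 4*P
v(g, G) = -40*G - 40*g (v(g, G) = (g + G)*(-20 + 4*(-5)) = (G + g)*(-20 - 20) = (G + g)*(-40) = -40*G - 40*g)
(v(3, -5) + sqrt(11 - 2))*f = ((-40*(-5) - 40*3) + sqrt(11 - 2))*(-15) = ((200 - 120) + sqrt(9))*(-15) = (80 + 3)*(-15) = 83*(-15) = -1245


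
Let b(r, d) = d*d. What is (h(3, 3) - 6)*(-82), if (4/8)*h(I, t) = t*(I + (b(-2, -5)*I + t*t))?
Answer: -42312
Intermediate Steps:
b(r, d) = d**2
h(I, t) = 2*t*(t**2 + 26*I) (h(I, t) = 2*(t*(I + ((-5)**2*I + t*t))) = 2*(t*(I + (25*I + t**2))) = 2*(t*(I + (t**2 + 25*I))) = 2*(t*(t**2 + 26*I)) = 2*t*(t**2 + 26*I))
(h(3, 3) - 6)*(-82) = (2*3*(3**2 + 26*3) - 6)*(-82) = (2*3*(9 + 78) - 6)*(-82) = (2*3*87 - 6)*(-82) = (522 - 6)*(-82) = 516*(-82) = -42312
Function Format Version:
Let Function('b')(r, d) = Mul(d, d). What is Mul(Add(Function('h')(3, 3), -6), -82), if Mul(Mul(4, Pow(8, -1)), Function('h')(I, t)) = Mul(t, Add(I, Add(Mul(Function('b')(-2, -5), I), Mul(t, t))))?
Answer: -42312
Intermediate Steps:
Function('b')(r, d) = Pow(d, 2)
Function('h')(I, t) = Mul(2, t, Add(Pow(t, 2), Mul(26, I))) (Function('h')(I, t) = Mul(2, Mul(t, Add(I, Add(Mul(Pow(-5, 2), I), Mul(t, t))))) = Mul(2, Mul(t, Add(I, Add(Mul(25, I), Pow(t, 2))))) = Mul(2, Mul(t, Add(I, Add(Pow(t, 2), Mul(25, I))))) = Mul(2, Mul(t, Add(Pow(t, 2), Mul(26, I)))) = Mul(2, t, Add(Pow(t, 2), Mul(26, I))))
Mul(Add(Function('h')(3, 3), -6), -82) = Mul(Add(Mul(2, 3, Add(Pow(3, 2), Mul(26, 3))), -6), -82) = Mul(Add(Mul(2, 3, Add(9, 78)), -6), -82) = Mul(Add(Mul(2, 3, 87), -6), -82) = Mul(Add(522, -6), -82) = Mul(516, -82) = -42312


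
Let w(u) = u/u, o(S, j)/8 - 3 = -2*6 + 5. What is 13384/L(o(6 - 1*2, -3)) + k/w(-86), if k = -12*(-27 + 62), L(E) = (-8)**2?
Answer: -1687/8 ≈ -210.88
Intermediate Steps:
o(S, j) = -32 (o(S, j) = 24 + 8*(-2*6 + 5) = 24 + 8*(-12 + 5) = 24 + 8*(-7) = 24 - 56 = -32)
w(u) = 1
L(E) = 64
k = -420 (k = -12*35 = -420)
13384/L(o(6 - 1*2, -3)) + k/w(-86) = 13384/64 - 420/1 = 13384*(1/64) - 420*1 = 1673/8 - 420 = -1687/8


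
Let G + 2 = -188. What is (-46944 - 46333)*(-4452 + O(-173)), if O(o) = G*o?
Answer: -2650745786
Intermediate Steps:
G = -190 (G = -2 - 188 = -190)
O(o) = -190*o
(-46944 - 46333)*(-4452 + O(-173)) = (-46944 - 46333)*(-4452 - 190*(-173)) = -93277*(-4452 + 32870) = -93277*28418 = -2650745786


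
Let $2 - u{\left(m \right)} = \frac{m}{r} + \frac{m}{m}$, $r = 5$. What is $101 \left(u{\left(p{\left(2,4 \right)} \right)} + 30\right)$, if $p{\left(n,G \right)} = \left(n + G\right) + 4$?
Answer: $2929$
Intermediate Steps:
$p{\left(n,G \right)} = 4 + G + n$ ($p{\left(n,G \right)} = \left(G + n\right) + 4 = 4 + G + n$)
$u{\left(m \right)} = 1 - \frac{m}{5}$ ($u{\left(m \right)} = 2 - \left(\frac{m}{5} + \frac{m}{m}\right) = 2 - \left(m \frac{1}{5} + 1\right) = 2 - \left(\frac{m}{5} + 1\right) = 2 - \left(1 + \frac{m}{5}\right) = 1 - \frac{m}{5}$)
$101 \left(u{\left(p{\left(2,4 \right)} \right)} + 30\right) = 101 \left(\left(1 - \frac{4 + 4 + 2}{5}\right) + 30\right) = 101 \left(\left(1 - 2\right) + 30\right) = 101 \left(-1 + 30\right) = 101 \cdot 29 = 2929$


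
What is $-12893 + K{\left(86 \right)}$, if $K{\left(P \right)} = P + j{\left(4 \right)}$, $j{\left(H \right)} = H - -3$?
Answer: $-12800$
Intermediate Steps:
$j{\left(H \right)} = 3 + H$ ($j{\left(H \right)} = H + 3 = 3 + H$)
$K{\left(P \right)} = 7 + P$ ($K{\left(P \right)} = P + \left(3 + 4\right) = P + 7 = 7 + P$)
$-12893 + K{\left(86 \right)} = -12893 + \left(7 + 86\right) = -12893 + 93 = -12800$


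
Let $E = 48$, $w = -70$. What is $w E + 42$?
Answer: $-3318$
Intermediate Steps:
$w E + 42 = \left(-70\right) 48 + 42 = -3360 + 42 = -3318$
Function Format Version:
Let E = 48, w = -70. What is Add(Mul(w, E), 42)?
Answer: -3318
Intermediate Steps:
Add(Mul(w, E), 42) = Add(Mul(-70, 48), 42) = Add(-3360, 42) = -3318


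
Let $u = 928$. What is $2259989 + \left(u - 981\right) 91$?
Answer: $2255166$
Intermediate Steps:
$2259989 + \left(u - 981\right) 91 = 2259989 + \left(928 - 981\right) 91 = 2259989 - 4823 = 2255166$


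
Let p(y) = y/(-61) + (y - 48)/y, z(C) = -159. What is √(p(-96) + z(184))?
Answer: I*√2320806/122 ≈ 12.487*I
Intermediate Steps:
p(y) = -y/61 + (-48 + y)/y (p(y) = y*(-1/61) + (-48 + y)/y = -y/61 + (-48 + y)/y)
√(p(-96) + z(184)) = √((1 - 48/(-96) - 1/61*(-96)) - 159) = √((1 - 48*(-1/96) + 96/61) - 159) = √((1 + ½ + 96/61) - 159) = √(375/122 - 159) = √(-19023/122) = I*√2320806/122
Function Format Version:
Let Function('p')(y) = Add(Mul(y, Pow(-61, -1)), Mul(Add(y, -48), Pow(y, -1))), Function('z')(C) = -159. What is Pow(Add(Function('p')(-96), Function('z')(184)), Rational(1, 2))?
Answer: Mul(Rational(1, 122), I, Pow(2320806, Rational(1, 2))) ≈ Mul(12.487, I)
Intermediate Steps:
Function('p')(y) = Add(Mul(Rational(-1, 61), y), Mul(Pow(y, -1), Add(-48, y))) (Function('p')(y) = Add(Mul(y, Rational(-1, 61)), Mul(Add(-48, y), Pow(y, -1))) = Add(Mul(Rational(-1, 61), y), Mul(Pow(y, -1), Add(-48, y))))
Pow(Add(Function('p')(-96), Function('z')(184)), Rational(1, 2)) = Pow(Add(Add(1, Mul(-48, Pow(-96, -1)), Mul(Rational(-1, 61), -96)), -159), Rational(1, 2)) = Pow(Add(Add(1, Mul(-48, Rational(-1, 96)), Rational(96, 61)), -159), Rational(1, 2)) = Pow(Add(Add(1, Rational(1, 2), Rational(96, 61)), -159), Rational(1, 2)) = Pow(Add(Rational(375, 122), -159), Rational(1, 2)) = Pow(Rational(-19023, 122), Rational(1, 2)) = Mul(Rational(1, 122), I, Pow(2320806, Rational(1, 2)))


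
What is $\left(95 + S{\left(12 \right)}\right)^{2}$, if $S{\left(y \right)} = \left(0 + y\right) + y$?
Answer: $14161$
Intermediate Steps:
$S{\left(y \right)} = 2 y$ ($S{\left(y \right)} = y + y = 2 y$)
$\left(95 + S{\left(12 \right)}\right)^{2} = \left(95 + 2 \cdot 12\right)^{2} = \left(95 + 24\right)^{2} = 119^{2} = 14161$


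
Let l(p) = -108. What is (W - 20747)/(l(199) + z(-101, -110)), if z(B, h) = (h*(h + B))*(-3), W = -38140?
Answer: 19629/23246 ≈ 0.84440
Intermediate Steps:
z(B, h) = -3*h*(B + h) (z(B, h) = (h*(B + h))*(-3) = -3*h*(B + h))
(W - 20747)/(l(199) + z(-101, -110)) = (-38140 - 20747)/(-108 - 3*(-110)*(-101 - 110)) = -58887/(-108 - 3*(-110)*(-211)) = -58887/(-108 - 69630) = -58887/(-69738) = -58887*(-1/69738) = 19629/23246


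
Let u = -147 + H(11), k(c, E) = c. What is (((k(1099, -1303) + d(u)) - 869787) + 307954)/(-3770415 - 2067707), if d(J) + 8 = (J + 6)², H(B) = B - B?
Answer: 540861/5838122 ≈ 0.092643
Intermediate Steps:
H(B) = 0
u = -147 (u = -147 + 0 = -147)
d(J) = -8 + (6 + J)² (d(J) = -8 + (J + 6)² = -8 + (6 + J)²)
(((k(1099, -1303) + d(u)) - 869787) + 307954)/(-3770415 - 2067707) = (((1099 + (-8 + (6 - 147)²)) - 869787) + 307954)/(-3770415 - 2067707) = (((1099 + (-8 + (-141)²)) - 869787) + 307954)/(-5838122) = (((1099 + (-8 + 19881)) - 869787) + 307954)*(-1/5838122) = (((1099 + 19873) - 869787) + 307954)*(-1/5838122) = ((20972 - 869787) + 307954)*(-1/5838122) = (-848815 + 307954)*(-1/5838122) = -540861*(-1/5838122) = 540861/5838122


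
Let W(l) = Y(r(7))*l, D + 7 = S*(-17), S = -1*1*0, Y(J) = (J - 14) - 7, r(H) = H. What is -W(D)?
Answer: -98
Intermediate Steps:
Y(J) = -21 + J (Y(J) = (-14 + J) - 7 = -21 + J)
S = 0 (S = -1*0 = 0)
D = -7 (D = -7 + 0*(-17) = -7 + 0 = -7)
W(l) = -14*l (W(l) = (-21 + 7)*l = -14*l)
-W(D) = -(-14)*(-7) = -1*98 = -98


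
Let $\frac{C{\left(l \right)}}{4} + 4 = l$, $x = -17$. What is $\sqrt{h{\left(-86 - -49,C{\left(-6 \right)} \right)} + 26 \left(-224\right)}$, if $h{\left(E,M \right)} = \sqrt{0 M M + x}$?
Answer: $\sqrt{-5824 + i \sqrt{17}} \approx 0.027 + 76.315 i$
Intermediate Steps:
$C{\left(l \right)} = -16 + 4 l$
$h{\left(E,M \right)} = i \sqrt{17}$ ($h{\left(E,M \right)} = \sqrt{0 M M - 17} = \sqrt{0 M - 17} = \sqrt{0 - 17} = \sqrt{-17} = i \sqrt{17}$)
$\sqrt{h{\left(-86 - -49,C{\left(-6 \right)} \right)} + 26 \left(-224\right)} = \sqrt{i \sqrt{17} + 26 \left(-224\right)} = \sqrt{i \sqrt{17} - 5824} = \sqrt{-5824 + i \sqrt{17}}$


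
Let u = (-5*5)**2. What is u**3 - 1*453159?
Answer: 243687466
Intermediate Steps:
u = 625 (u = (-25)**2 = 625)
u**3 - 1*453159 = 625**3 - 1*453159 = 244140625 - 453159 = 243687466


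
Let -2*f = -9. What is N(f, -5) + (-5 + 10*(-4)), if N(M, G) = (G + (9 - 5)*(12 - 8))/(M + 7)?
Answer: -1013/23 ≈ -44.043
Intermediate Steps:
f = 9/2 (f = -1/2*(-9) = 9/2 ≈ 4.5000)
N(M, G) = (16 + G)/(7 + M) (N(M, G) = (G + 4*4)/(7 + M) = (G + 16)/(7 + M) = (16 + G)/(7 + M))
N(f, -5) + (-5 + 10*(-4)) = (16 - 5)/(7 + 9/2) + (-5 + 10*(-4)) = 11/(23/2) + (-5 - 40) = (2/23)*11 - 45 = 22/23 - 45 = -1013/23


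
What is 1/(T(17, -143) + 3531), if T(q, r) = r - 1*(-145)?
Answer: 1/3533 ≈ 0.00028305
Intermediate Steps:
T(q, r) = 145 + r (T(q, r) = r + 145 = 145 + r)
1/(T(17, -143) + 3531) = 1/((145 - 143) + 3531) = 1/(2 + 3531) = 1/3533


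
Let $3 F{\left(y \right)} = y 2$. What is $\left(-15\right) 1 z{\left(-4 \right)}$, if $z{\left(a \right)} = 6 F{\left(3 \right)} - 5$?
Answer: $-105$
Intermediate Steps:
$F{\left(y \right)} = \frac{2 y}{3}$ ($F{\left(y \right)} = \frac{y 2}{3} = \frac{2 y}{3}$)
$z{\left(a \right)} = 7$ ($z{\left(a \right)} = 6 \cdot \frac{2}{3} \cdot 3 - 5 = 6 \cdot 2 - 5 = 12 - 5 = 7$)
$\left(-15\right) 1 z{\left(-4 \right)} = \left(-15\right) 1 \cdot 7 = \left(-15\right) 7 = -105$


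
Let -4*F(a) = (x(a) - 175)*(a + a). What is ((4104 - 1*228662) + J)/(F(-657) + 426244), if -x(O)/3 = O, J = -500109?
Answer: -724667/1016230 ≈ -0.71309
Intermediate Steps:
x(O) = -3*O
F(a) = -a*(-175 - 3*a)/2 (F(a) = -(-3*a - 175)*(a + a)/4 = -(-175 - 3*a)*2*a/4 = -a*(-175 - 3*a)/2)
((4104 - 1*228662) + J)/(F(-657) + 426244) = ((4104 - 1*228662) - 500109)/((½)*(-657)*(175 + 3*(-657)) + 426244) = ((4104 - 228662) - 500109)/((½)*(-657)*(175 - 1971) + 426244) = (-224558 - 500109)/((½)*(-657)*(-1796) + 426244) = -724667/(589986 + 426244) = -724667/1016230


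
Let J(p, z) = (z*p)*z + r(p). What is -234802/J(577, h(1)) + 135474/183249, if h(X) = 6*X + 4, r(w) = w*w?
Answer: 3297613816/23860791207 ≈ 0.13820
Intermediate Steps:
r(w) = w²
h(X) = 4 + 6*X
J(p, z) = p² + p*z² (J(p, z) = (z*p)*z + p² = (p*z)*z + p² = p*z² + p² = p² + p*z²)
-234802/J(577, h(1)) + 135474/183249 = -234802*1/(577*(577 + (4 + 6*1)²)) + 135474/183249 = -234802*1/(577*(577 + (4 + 6)²)) + 135474*(1/183249) = -234802*1/(577*(577 + 10²)) + 45158/61083 = -234802*1/(577*(577 + 100)) + 45158/61083 = -234802/(577*677) + 45158/61083 = -234802/390629 + 45158/61083 = 3297613816/23860791207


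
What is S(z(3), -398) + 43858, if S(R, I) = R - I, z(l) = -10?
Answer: 44246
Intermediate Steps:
S(z(3), -398) + 43858 = (-10 - 1*(-398)) + 43858 = (-10 + 398) + 43858 = 388 + 43858 = 44246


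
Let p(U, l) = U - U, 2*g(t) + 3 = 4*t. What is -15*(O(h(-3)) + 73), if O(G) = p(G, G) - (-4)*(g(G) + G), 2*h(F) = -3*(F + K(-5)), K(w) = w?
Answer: -3165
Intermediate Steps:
g(t) = -3/2 + 2*t (g(t) = -3/2 + (4*t)/2 = -3/2 + 2*t)
p(U, l) = 0
h(F) = 15/2 - 3*F/2 (h(F) = (-3*(F - 5))/2 = (-3*(-5 + F))/2 = (15 - 3*F)/2 = 15/2 - 3*F/2)
O(G) = -6 + 12*G (O(G) = 0 - (-4)*((-3/2 + 2*G) + G) = 0 - (-4)*(-3/2 + 3*G) = 0 - (6 - 12*G) = 0 + (-6 + 12*G) = -6 + 12*G)
-15*(O(h(-3)) + 73) = -15*((-6 + 12*(15/2 - 3/2*(-3))) + 73) = -15*((-6 + 12*(15/2 + 9/2)) + 73) = -15*((-6 + 12*12) + 73) = -15*((-6 + 144) + 73) = -15*(138 + 73) = -15*211 = -3165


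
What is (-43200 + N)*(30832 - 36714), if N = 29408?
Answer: 81124544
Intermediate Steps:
(-43200 + N)*(30832 - 36714) = (-43200 + 29408)*(30832 - 36714) = -13792*(-5882) = 81124544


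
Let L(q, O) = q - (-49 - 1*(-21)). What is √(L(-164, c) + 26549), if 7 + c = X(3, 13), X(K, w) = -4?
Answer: √26413 ≈ 162.52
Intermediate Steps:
c = -11 (c = -7 - 4 = -11)
L(q, O) = 28 + q (L(q, O) = q - (-49 + 21) = q - 1*(-28) = q + 28 = 28 + q)
√(L(-164, c) + 26549) = √((28 - 164) + 26549) = √(-136 + 26549) = √26413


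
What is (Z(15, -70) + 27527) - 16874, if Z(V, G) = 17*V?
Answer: 10908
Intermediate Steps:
(Z(15, -70) + 27527) - 16874 = (17*15 + 27527) - 16874 = (255 + 27527) - 16874 = 27782 - 16874 = 10908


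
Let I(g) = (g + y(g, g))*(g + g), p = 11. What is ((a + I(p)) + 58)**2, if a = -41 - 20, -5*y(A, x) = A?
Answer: 908209/25 ≈ 36328.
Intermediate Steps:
y(A, x) = -A/5
I(g) = 8*g**2/5 (I(g) = (g - g/5)*(g + g) = (4*g/5)*(2*g) = 8*g**2/5)
a = -61
((a + I(p)) + 58)**2 = ((-61 + (8/5)*11**2) + 58)**2 = ((-61 + (8/5)*121) + 58)**2 = ((-61 + 968/5) + 58)**2 = (663/5 + 58)**2 = (953/5)**2 = 908209/25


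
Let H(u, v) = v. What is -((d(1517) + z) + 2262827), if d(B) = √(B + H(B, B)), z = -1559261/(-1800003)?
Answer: -4073096947742/1800003 - √3034 ≈ -2.2629e+6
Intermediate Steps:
z = 1559261/1800003 (z = -1559261*(-1/1800003) = 1559261/1800003 ≈ 0.86625)
d(B) = √2*√B (d(B) = √(B + B) = √(2*B) = √2*√B)
-((d(1517) + z) + 2262827) = -((√2*√1517 + 1559261/1800003) + 2262827) = -((√3034 + 1559261/1800003) + 2262827) = -((1559261/1800003 + √3034) + 2262827) = -(4073096947742/1800003 + √3034) = -4073096947742/1800003 - √3034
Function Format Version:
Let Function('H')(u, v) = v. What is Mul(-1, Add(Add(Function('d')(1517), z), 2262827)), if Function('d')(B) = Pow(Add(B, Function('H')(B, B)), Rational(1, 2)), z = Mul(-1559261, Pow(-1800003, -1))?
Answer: Add(Rational(-4073096947742, 1800003), Mul(-1, Pow(3034, Rational(1, 2)))) ≈ -2.2629e+6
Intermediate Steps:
z = Rational(1559261, 1800003) (z = Mul(-1559261, Rational(-1, 1800003)) = Rational(1559261, 1800003) ≈ 0.86625)
Function('d')(B) = Mul(Pow(2, Rational(1, 2)), Pow(B, Rational(1, 2))) (Function('d')(B) = Pow(Add(B, B), Rational(1, 2)) = Pow(Mul(2, B), Rational(1, 2)) = Mul(Pow(2, Rational(1, 2)), Pow(B, Rational(1, 2))))
Mul(-1, Add(Add(Function('d')(1517), z), 2262827)) = Mul(-1, Add(Add(Mul(Pow(2, Rational(1, 2)), Pow(1517, Rational(1, 2))), Rational(1559261, 1800003)), 2262827)) = Mul(-1, Add(Add(Pow(3034, Rational(1, 2)), Rational(1559261, 1800003)), 2262827)) = Mul(-1, Add(Add(Rational(1559261, 1800003), Pow(3034, Rational(1, 2))), 2262827)) = Mul(-1, Add(Rational(4073096947742, 1800003), Pow(3034, Rational(1, 2)))) = Add(Rational(-4073096947742, 1800003), Mul(-1, Pow(3034, Rational(1, 2))))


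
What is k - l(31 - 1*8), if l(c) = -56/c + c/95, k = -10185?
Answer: -22249434/2185 ≈ -10183.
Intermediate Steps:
l(c) = -56/c + c/95 (l(c) = -56/c + c*(1/95) = -56/c + c/95)
k - l(31 - 1*8) = -10185 - (-56/(31 - 1*8) + (31 - 1*8)/95) = -10185 - (-56/(31 - 8) + (31 - 8)/95) = -10185 - (-56/23 + (1/95)*23) = -10185 - (-56*1/23 + 23/95) = -10185 - (-56/23 + 23/95) = -10185 - 1*(-4791/2185) = -10185 + 4791/2185 = -22249434/2185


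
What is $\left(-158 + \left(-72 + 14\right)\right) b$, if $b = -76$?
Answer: $16416$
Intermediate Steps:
$\left(-158 + \left(-72 + 14\right)\right) b = \left(-158 + \left(-72 + 14\right)\right) \left(-76\right) = \left(-158 - 58\right) \left(-76\right) = \left(-216\right) \left(-76\right) = 16416$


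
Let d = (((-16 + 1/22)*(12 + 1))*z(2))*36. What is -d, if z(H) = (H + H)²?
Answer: 1314144/11 ≈ 1.1947e+5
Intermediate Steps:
z(H) = 4*H² (z(H) = (2*H)² = 4*H²)
d = -1314144/11 (d = (((-16 + 1/22)*(12 + 1))*(4*2²))*36 = (((-16 + 1/22)*13)*(4*4))*36 = (-351/22*13*16)*36 = -4563/22*16*36 = -36504/11*36 = -1314144/11 ≈ -1.1947e+5)
-d = -1*(-1314144/11) = 1314144/11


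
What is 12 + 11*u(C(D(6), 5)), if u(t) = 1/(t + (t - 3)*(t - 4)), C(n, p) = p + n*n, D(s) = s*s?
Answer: 20217695/1684807 ≈ 12.000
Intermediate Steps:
D(s) = s²
C(n, p) = p + n²
u(t) = 1/(t + (-4 + t)*(-3 + t)) (u(t) = 1/(t + (-3 + t)*(-4 + t)) = 1/(t + (-4 + t)*(-3 + t)))
12 + 11*u(C(D(6), 5)) = 12 + 11/(12 + (5 + (6²)²)² - 6*(5 + (6²)²)) = 12 + 11/(12 + (5 + 36²)² - 6*(5 + 36²)) = 12 + 11/(12 + (5 + 1296)² - 6*(5 + 1296)) = 12 + 11/(12 + 1301² - 6*1301) = 12 + 11/(12 + 1692601 - 7806) = 12 + 11/1684807 = 20217695/1684807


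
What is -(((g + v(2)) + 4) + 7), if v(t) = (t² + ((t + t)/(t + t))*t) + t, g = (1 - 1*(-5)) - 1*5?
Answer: -20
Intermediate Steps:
g = 1 (g = (1 + 5) - 5 = 6 - 5 = 1)
v(t) = t² + 2*t (v(t) = (t² + ((2*t)/((2*t)))*t) + t = (t² + ((2*t)*(1/(2*t)))*t) + t = (t² + 1*t) + t = (t² + t) + t = (t + t²) + t = t² + 2*t)
-(((g + v(2)) + 4) + 7) = -(((1 + 2*(2 + 2)) + 4) + 7) = -(((1 + 2*4) + 4) + 7) = -(((1 + 8) + 4) + 7) = -((9 + 4) + 7) = -(13 + 7) = -1*20 = -20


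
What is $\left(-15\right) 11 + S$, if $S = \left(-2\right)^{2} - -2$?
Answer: $-159$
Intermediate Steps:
$S = 6$ ($S = 4 + 2 = 6$)
$\left(-15\right) 11 + S = \left(-15\right) 11 + 6 = -165 + 6 = -159$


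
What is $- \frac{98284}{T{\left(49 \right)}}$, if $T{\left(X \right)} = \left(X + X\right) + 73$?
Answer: $- \frac{98284}{171} \approx -574.76$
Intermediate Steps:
$T{\left(X \right)} = 73 + 2 X$ ($T{\left(X \right)} = 2 X + 73 = 73 + 2 X$)
$- \frac{98284}{T{\left(49 \right)}} = - \frac{98284}{73 + 2 \cdot 49} = - \frac{98284}{73 + 98} = - \frac{98284}{171}$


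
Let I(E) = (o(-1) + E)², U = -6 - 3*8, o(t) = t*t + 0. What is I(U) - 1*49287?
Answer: -48446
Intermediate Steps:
o(t) = t² (o(t) = t² + 0 = t²)
U = -30 (U = -6 - 24 = -30)
I(E) = (1 + E)² (I(E) = ((-1)² + E)² = (1 + E)²)
I(U) - 1*49287 = (1 - 30)² - 1*49287 = (-29)² - 49287 = 841 - 49287 = -48446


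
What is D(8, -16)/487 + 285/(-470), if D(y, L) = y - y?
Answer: -57/94 ≈ -0.60638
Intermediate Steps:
D(y, L) = 0
D(8, -16)/487 + 285/(-470) = 0/487 + 285/(-470) = 0*(1/487) + 285*(-1/470) = 0 - 57/94 = -57/94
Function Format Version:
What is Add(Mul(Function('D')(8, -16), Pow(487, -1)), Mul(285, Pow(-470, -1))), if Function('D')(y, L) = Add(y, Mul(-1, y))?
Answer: Rational(-57, 94) ≈ -0.60638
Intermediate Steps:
Function('D')(y, L) = 0
Add(Mul(Function('D')(8, -16), Pow(487, -1)), Mul(285, Pow(-470, -1))) = Add(Mul(0, Pow(487, -1)), Mul(285, Pow(-470, -1))) = Add(Mul(0, Rational(1, 487)), Mul(285, Rational(-1, 470))) = Add(0, Rational(-57, 94)) = Rational(-57, 94)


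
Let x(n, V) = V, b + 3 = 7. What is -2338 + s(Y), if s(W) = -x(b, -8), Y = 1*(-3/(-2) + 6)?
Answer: -2330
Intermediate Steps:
b = 4 (b = -3 + 7 = 4)
Y = 15/2 (Y = 1*(-3*(-1/2) + 6) = 1*(3/2 + 6) = 1*(15/2) = 15/2 ≈ 7.5000)
s(W) = 8 (s(W) = -1*(-8) = 8)
-2338 + s(Y) = -2338 + 8 = -2330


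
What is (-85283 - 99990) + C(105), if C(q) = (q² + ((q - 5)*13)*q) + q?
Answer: -37643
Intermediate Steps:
C(q) = q + q² + q*(-65 + 13*q) (C(q) = (q² + ((-5 + q)*13)*q) + q = (q² + (-65 + 13*q)*q) + q = (q² + q*(-65 + 13*q)) + q = q + q² + q*(-65 + 13*q))
(-85283 - 99990) + C(105) = (-85283 - 99990) + 2*105*(-32 + 7*105) = -185273 + 2*105*(-32 + 735) = -185273 + 2*105*703 = -185273 + 147630 = -37643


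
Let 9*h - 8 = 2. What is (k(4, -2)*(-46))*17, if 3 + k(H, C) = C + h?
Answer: 27370/9 ≈ 3041.1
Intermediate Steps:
h = 10/9 (h = 8/9 + (⅑)*2 = 8/9 + 2/9 = 10/9 ≈ 1.1111)
k(H, C) = -17/9 + C (k(H, C) = -3 + (C + 10/9) = -3 + (10/9 + C) = -17/9 + C)
(k(4, -2)*(-46))*17 = ((-17/9 - 2)*(-46))*17 = -35/9*(-46)*17 = (1610/9)*17 = 27370/9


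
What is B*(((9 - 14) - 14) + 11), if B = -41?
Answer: 328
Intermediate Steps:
B*(((9 - 14) - 14) + 11) = -41*(((9 - 14) - 14) + 11) = -41*((-5 - 14) + 11) = -41*(-19 + 11) = -41*(-8) = 328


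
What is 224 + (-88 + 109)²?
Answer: 665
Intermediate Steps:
224 + (-88 + 109)² = 224 + 21² = 224 + 441 = 665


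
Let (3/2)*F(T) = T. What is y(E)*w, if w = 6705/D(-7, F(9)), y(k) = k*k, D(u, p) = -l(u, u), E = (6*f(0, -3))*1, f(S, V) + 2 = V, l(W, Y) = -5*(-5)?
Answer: -241380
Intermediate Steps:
l(W, Y) = 25
f(S, V) = -2 + V
F(T) = 2*T/3
E = -30 (E = (6*(-2 - 3))*1 = (6*(-5))*1 = -30*1 = -30)
D(u, p) = -25 (D(u, p) = -1*25 = -25)
y(k) = k²
w = -1341/5 (w = 6705/(-25) = 6705*(-1/25) = -1341/5 ≈ -268.20)
y(E)*w = (-30)²*(-1341/5) = 900*(-1341/5) = -241380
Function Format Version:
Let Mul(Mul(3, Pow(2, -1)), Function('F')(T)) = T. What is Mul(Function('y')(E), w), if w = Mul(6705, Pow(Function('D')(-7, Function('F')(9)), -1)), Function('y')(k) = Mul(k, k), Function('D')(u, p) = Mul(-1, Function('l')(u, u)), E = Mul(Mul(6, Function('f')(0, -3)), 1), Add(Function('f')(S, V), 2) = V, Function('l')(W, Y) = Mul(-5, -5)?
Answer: -241380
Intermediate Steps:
Function('l')(W, Y) = 25
Function('f')(S, V) = Add(-2, V)
Function('F')(T) = Mul(Rational(2, 3), T)
E = -30 (E = Mul(Mul(6, Add(-2, -3)), 1) = Mul(Mul(6, -5), 1) = Mul(-30, 1) = -30)
Function('D')(u, p) = -25 (Function('D')(u, p) = Mul(-1, 25) = -25)
Function('y')(k) = Pow(k, 2)
w = Rational(-1341, 5) (w = Mul(6705, Pow(-25, -1)) = Mul(6705, Rational(-1, 25)) = Rational(-1341, 5) ≈ -268.20)
Mul(Function('y')(E), w) = Mul(Pow(-30, 2), Rational(-1341, 5)) = Mul(900, Rational(-1341, 5)) = -241380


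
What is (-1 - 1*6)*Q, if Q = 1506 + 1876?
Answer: -23674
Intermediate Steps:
Q = 3382
(-1 - 1*6)*Q = (-1 - 1*6)*3382 = (-1 - 6)*3382 = -7*3382 = -23674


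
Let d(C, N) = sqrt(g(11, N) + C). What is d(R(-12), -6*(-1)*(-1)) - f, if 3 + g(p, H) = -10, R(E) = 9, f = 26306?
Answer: -26306 + 2*I ≈ -26306.0 + 2.0*I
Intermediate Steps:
g(p, H) = -13 (g(p, H) = -3 - 10 = -13)
d(C, N) = sqrt(-13 + C)
d(R(-12), -6*(-1)*(-1)) - f = sqrt(-13 + 9) - 1*26306 = sqrt(-4) - 26306 = 2*I - 26306 = -26306 + 2*I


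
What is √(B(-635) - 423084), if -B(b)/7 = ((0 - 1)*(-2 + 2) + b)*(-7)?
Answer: I*√454199 ≈ 673.94*I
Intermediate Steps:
B(b) = 49*b (B(b) = -7*((0 - 1)*(-2 + 2) + b)*(-7) = -7*(-1*0 + b)*(-7) = -7*(0 + b)*(-7) = -7*b*(-7) = -(-49)*b = 49*b)
√(B(-635) - 423084) = √(49*(-635) - 423084) = √(-31115 - 423084) = √(-454199) = I*√454199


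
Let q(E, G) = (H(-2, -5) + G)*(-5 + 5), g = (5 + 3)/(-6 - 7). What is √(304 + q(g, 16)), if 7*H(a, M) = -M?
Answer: 4*√19 ≈ 17.436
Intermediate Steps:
H(a, M) = -M/7 (H(a, M) = (-M)/7 = -M/7)
g = -8/13 (g = 8/(-13) = 8*(-1/13) = -8/13 ≈ -0.61539)
q(E, G) = 0 (q(E, G) = (-⅐*(-5) + G)*(-5 + 5) = (5/7 + G)*0 = 0)
√(304 + q(g, 16)) = √(304 + 0) = √304 = 4*√19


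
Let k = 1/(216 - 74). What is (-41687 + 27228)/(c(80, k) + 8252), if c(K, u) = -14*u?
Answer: -1026589/585885 ≈ -1.7522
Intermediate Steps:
k = 1/142 ≈ 0.0070423
(-41687 + 27228)/(c(80, k) + 8252) = (-41687 + 27228)/(-14*1/142 + 8252) = -14459/(-7/71 + 8252) = -14459/585885/71 = -14459*71/585885 = -1026589/585885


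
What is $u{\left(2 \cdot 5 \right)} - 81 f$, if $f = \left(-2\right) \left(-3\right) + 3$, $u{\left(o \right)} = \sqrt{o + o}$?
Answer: $-729 + 2 \sqrt{5} \approx -724.53$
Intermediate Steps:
$u{\left(o \right)} = \sqrt{2} \sqrt{o}$ ($u{\left(o \right)} = \sqrt{2 o} = \sqrt{2} \sqrt{o}$)
$f = 9$ ($f = 6 + 3 = 9$)
$u{\left(2 \cdot 5 \right)} - 81 f = \sqrt{2} \sqrt{2 \cdot 5} - 729 = \sqrt{2} \sqrt{10} - 729 = 2 \sqrt{5} - 729 = -729 + 2 \sqrt{5}$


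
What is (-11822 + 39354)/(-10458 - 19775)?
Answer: -27532/30233 ≈ -0.91066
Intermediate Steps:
(-11822 + 39354)/(-10458 - 19775) = 27532/(-30233) = 27532*(-1/30233) = -27532/30233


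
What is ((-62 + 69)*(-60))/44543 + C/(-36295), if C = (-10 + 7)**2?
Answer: -15644787/1616688185 ≈ -0.0096771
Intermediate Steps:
C = 9 (C = (-3)**2 = 9)
((-62 + 69)*(-60))/44543 + C/(-36295) = ((-62 + 69)*(-60))/44543 + 9/(-36295) = (7*(-60))*(1/44543) + 9*(-1/36295) = -420*1/44543 - 9/36295 = -420/44543 - 9/36295 = -15644787/1616688185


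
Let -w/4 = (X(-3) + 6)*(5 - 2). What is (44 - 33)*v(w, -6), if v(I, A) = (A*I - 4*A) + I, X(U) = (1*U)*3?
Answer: -1716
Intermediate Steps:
X(U) = 3*U (X(U) = U*3 = 3*U)
w = 36 (w = -4*(3*(-3) + 6)*(5 - 2) = -4*(-9 + 6)*3 = -(-12)*3 = -4*(-9) = 36)
v(I, A) = I - 4*A + A*I (v(I, A) = (-4*A + A*I) + I = I - 4*A + A*I)
(44 - 33)*v(w, -6) = (44 - 33)*(36 - 4*(-6) - 6*36) = 11*(36 + 24 - 216) = 11*(-156) = -1716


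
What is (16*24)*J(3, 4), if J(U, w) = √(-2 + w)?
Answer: 384*√2 ≈ 543.06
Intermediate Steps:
(16*24)*J(3, 4) = (16*24)*√(-2 + 4) = 384*√2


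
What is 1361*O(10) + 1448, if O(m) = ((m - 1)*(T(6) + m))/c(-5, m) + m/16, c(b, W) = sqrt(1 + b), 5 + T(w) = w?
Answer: 18389/8 - 134739*I/2 ≈ 2298.6 - 67370.0*I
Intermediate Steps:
T(w) = -5 + w
O(m) = m/16 - I*(1 + m)*(-1 + m)/2 (O(m) = ((m - 1)*((-5 + 6) + m))/(sqrt(1 - 5)) + m/16 = ((-1 + m)*(1 + m))/(sqrt(-4)) + m*(1/16) = ((1 + m)*(-1 + m))/((2*I)) + m/16 = ((1 + m)*(-1 + m))*(-I/2) + m/16 = -I*(1 + m)*(-1 + m)/2 + m/16 = m/16 - I*(1 + m)*(-1 + m)/2)
1361*O(10) + 1448 = 1361*(I*(8 - 8*10**2 - 1*I*10)/16) + 1448 = 1361*(I*(8 - 8*100 - 10*I)/16) + 1448 = 1361*(I*(8 - 800 - 10*I)/16) + 1448 = 1361*(I*(-792 - 10*I)/16) + 1448 = 1361*I*(-792 - 10*I)/16 + 1448 = 1448 + 1361*I*(-792 - 10*I)/16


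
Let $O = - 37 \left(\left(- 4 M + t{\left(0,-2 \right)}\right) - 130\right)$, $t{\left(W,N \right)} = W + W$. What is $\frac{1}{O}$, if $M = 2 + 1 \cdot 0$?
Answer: $\frac{1}{5106} \approx 0.00019585$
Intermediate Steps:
$t{\left(W,N \right)} = 2 W$
$M = 2$ ($M = 2 + 0 = 2$)
$O = 5106$ ($O = - 37 \left(\left(\left(-4\right) 2 + 2 \cdot 0\right) - 130\right) = - 37 \left(\left(-8 + 0\right) - 130\right) = - 37 \left(-8 - 130\right) = \left(-37\right) \left(-138\right) = 5106$)
$\frac{1}{O} = \frac{1}{5106}$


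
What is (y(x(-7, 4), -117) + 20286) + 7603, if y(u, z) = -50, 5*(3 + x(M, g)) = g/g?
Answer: 27839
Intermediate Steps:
x(M, g) = -14/5 (x(M, g) = -3 + (g/g)/5 = -3 + (⅕)*1 = -3 + ⅕ = -14/5)
(y(x(-7, 4), -117) + 20286) + 7603 = (-50 + 20286) + 7603 = 20236 + 7603 = 27839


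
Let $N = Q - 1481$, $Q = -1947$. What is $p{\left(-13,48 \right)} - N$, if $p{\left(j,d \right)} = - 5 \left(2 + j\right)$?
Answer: $3483$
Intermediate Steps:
$p{\left(j,d \right)} = -10 - 5 j$
$N = -3428$ ($N = -1947 - 1481 = -3428$)
$p{\left(-13,48 \right)} - N = \left(-10 - -65\right) - -3428 = \left(-10 + 65\right) + 3428 = 55 + 3428 = 3483$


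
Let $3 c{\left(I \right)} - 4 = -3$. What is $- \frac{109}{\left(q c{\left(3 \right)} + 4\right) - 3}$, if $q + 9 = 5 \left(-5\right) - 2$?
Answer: $\frac{109}{11} \approx 9.9091$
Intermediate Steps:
$q = -36$ ($q = -9 + \left(5 \left(-5\right) - 2\right) = -9 - 27 = -36$)
$c{\left(I \right)} = \frac{1}{3}$ ($c{\left(I \right)} = \frac{4}{3} + \frac{1}{3} \left(-3\right) = \frac{4}{3} - 1 = \frac{1}{3}$)
$- \frac{109}{\left(q c{\left(3 \right)} + 4\right) - 3} = - \frac{109}{\left(\left(-36\right) \frac{1}{3} + 4\right) - 3} = - \frac{109}{\left(-12 + 4\right) - 3} = - \frac{109}{-8 - 3} = - \frac{109}{-11} = \left(-109\right) \left(- \frac{1}{11}\right) = \frac{109}{11}$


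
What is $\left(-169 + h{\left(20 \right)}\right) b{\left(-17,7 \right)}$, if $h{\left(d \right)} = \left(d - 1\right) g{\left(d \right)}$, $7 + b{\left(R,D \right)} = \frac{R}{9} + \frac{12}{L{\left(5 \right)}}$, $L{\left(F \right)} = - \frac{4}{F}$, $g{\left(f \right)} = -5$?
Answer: $\frac{18920}{3} \approx 6306.7$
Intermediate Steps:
$b{\left(R,D \right)} = -22 + \frac{R}{9}$ ($b{\left(R,D \right)} = -7 + \left(\frac{R}{9} + \frac{12}{\left(-4\right) \frac{1}{5}}\right) = -7 + \left(R \frac{1}{9} + \frac{12}{\left(-4\right) \frac{1}{5}}\right) = -7 + \left(\frac{R}{9} + \frac{12}{- \frac{4}{5}}\right) = -7 + \left(\frac{R}{9} + 12 \left(- \frac{5}{4}\right)\right) = -7 + \left(\frac{R}{9} - 15\right) = -7 + \left(-15 + \frac{R}{9}\right) = -22 + \frac{R}{9}$)
$h{\left(d \right)} = 5 - 5 d$ ($h{\left(d \right)} = \left(d - 1\right) \left(-5\right) = \left(-1 + d\right) \left(-5\right) = 5 - 5 d$)
$\left(-169 + h{\left(20 \right)}\right) b{\left(-17,7 \right)} = \left(-169 + \left(5 - 100\right)\right) \left(-22 + \frac{1}{9} \left(-17\right)\right) = \left(-169 + \left(5 - 100\right)\right) \left(-22 - \frac{17}{9}\right) = \left(-169 - 95\right) \left(- \frac{215}{9}\right) = \left(-264\right) \left(- \frac{215}{9}\right) = \frac{18920}{3}$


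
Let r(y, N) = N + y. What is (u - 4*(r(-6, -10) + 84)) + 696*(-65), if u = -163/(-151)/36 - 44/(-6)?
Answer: -247363205/5436 ≈ -45505.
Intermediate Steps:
u = 40027/5436 (u = -163*(-1/151)*(1/36) - 44*(-⅙) = (163/151)*(1/36) + 22/3 = 163/5436 + 22/3 = 40027/5436 ≈ 7.3633)
(u - 4*(r(-6, -10) + 84)) + 696*(-65) = (40027/5436 - 4*((-10 - 6) + 84)) + 696*(-65) = (40027/5436 - 4*(-16 + 84)) - 45240 = (40027/5436 - 4*68) - 45240 = (40027/5436 - 272) - 45240 = -1438565/5436 - 45240 = -247363205/5436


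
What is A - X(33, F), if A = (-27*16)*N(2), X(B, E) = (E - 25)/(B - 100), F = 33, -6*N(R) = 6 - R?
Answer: 19304/67 ≈ 288.12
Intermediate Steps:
N(R) = -1 + R/6 (N(R) = -(6 - R)/6 = -1 + R/6)
X(B, E) = (-25 + E)/(-100 + B)
A = 288 (A = (-27*16)*(-1 + (⅙)*2) = -432*(-1 + ⅓) = -432*(-⅔) = 288)
A - X(33, F) = 288 - (-25 + 33)/(-100 + 33) = 288 - 8/(-67) = 288 - (-1)*8/67 = 288 - 1*(-8/67) = 288 + 8/67 = 19304/67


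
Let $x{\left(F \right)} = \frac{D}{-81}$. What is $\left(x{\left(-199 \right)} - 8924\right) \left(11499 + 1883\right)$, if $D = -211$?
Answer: $- \frac{9670274806}{81} \approx -1.1939 \cdot 10^{8}$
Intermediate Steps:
$x{\left(F \right)} = \frac{211}{81}$ ($x{\left(F \right)} = - \frac{211}{-81} = \left(-211\right) \left(- \frac{1}{81}\right) = \frac{211}{81}$)
$\left(x{\left(-199 \right)} - 8924\right) \left(11499 + 1883\right) = \left(\frac{211}{81} - 8924\right) \left(11499 + 1883\right) = \left(- \frac{722633}{81}\right) 13382 = - \frac{9670274806}{81}$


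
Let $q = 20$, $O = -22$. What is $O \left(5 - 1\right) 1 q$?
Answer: $-1760$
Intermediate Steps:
$O \left(5 - 1\right) 1 q = - 22 \left(5 - 1\right) 1 \cdot 20 = - 22 \cdot 4 \cdot 1 \cdot 20 = \left(-22\right) 4 \cdot 20 = \left(-88\right) 20 = -1760$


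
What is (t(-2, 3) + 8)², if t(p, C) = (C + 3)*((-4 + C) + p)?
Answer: 100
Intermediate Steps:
t(p, C) = (3 + C)*(-4 + C + p)
(t(-2, 3) + 8)² = ((-12 + 3² - 1*3 + 3*(-2) + 3*(-2)) + 8)² = ((-12 + 9 - 3 - 6 - 6) + 8)² = (-18 + 8)² = (-10)² = 100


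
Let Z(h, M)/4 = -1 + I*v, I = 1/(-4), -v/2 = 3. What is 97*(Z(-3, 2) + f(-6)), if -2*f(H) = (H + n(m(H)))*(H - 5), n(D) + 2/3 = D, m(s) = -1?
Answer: -23377/6 ≈ -3896.2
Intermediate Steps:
v = -6 (v = -2*3 = -6)
I = -¼ ≈ -0.25000
n(D) = -⅔ + D
Z(h, M) = 2 (Z(h, M) = 4*(-1 - ¼*(-6)) = 4*(-1 + 3/2) = 4*(½) = 2)
f(H) = -(-5 + H)*(-5/3 + H)/2 (f(H) = -(H + (-⅔ - 1))*(H - 5)/2 = -(H - 5/3)*(-5 + H)/2 = -(-5/3 + H)*(-5 + H)/2 = -(-5 + H)*(-5/3 + H)/2)
97*(Z(-3, 2) + f(-6)) = 97*(2 + (-25/6 - ½*(-6)² + (10/3)*(-6))) = 97*(2 + (-25/6 - ½*36 - 20)) = 97*(2 + (-25/6 - 18 - 20)) = 97*(2 - 253/6) = 97*(-241/6) = -23377/6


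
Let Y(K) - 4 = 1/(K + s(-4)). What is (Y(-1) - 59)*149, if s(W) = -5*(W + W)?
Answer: -319456/39 ≈ -8191.2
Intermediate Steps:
s(W) = -10*W
Y(K) = 4 + 1/(40 + K) (Y(K) = 4 + 1/(K - 10*(-4)) = 4 + 1/(K + 40) = 4 + 1/(40 + K))
(Y(-1) - 59)*149 = ((161 + 4*(-1))/(40 - 1) - 59)*149 = ((161 - 4)/39 - 59)*149 = ((1/39)*157 - 59)*149 = (157/39 - 59)*149 = -2144/39*149 = -319456/39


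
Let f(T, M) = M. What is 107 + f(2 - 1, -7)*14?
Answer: 9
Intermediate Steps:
107 + f(2 - 1, -7)*14 = 107 - 7*14 = 107 - 98 = 9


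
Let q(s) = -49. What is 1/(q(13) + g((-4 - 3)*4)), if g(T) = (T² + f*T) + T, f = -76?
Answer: 1/2835 ≈ 0.00035273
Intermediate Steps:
g(T) = T² - 75*T (g(T) = (T² - 76*T) + T = T² - 75*T)
1/(q(13) + g((-4 - 3)*4)) = 1/(-49 + ((-4 - 3)*4)*(-75 + (-4 - 3)*4)) = 1/(-49 + (-7*4)*(-75 - 7*4)) = 1/(-49 - 28*(-75 - 28)) = 1/(-49 - 28*(-103)) = 1/(-49 + 2884) = 1/2835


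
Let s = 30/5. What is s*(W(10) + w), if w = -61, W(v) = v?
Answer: -306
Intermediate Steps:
s = 6 (s = 30*(⅕) = 6)
s*(W(10) + w) = 6*(10 - 61) = 6*(-51) = -306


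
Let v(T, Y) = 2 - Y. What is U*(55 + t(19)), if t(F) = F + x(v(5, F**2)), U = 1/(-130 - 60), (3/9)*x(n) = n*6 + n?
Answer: 1493/38 ≈ 39.289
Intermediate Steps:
x(n) = 21*n (x(n) = 3*(n*6 + n) = 3*(6*n + n) = 3*(7*n) = 21*n)
U = -1/190 (U = 1/(-190) = -1/190 ≈ -0.0052632)
t(F) = 42 + F - 21*F**2 (t(F) = F + 21*(2 - F**2) = F + (42 - 21*F**2) = 42 + F - 21*F**2)
U*(55 + t(19)) = -(55 + (42 + 19 - 21*19**2))/190 = -(55 + (42 + 19 - 21*361))/190 = -(55 + (42 + 19 - 7581))/190 = -(55 - 7520)/190 = -1/190*(-7465) = 1493/38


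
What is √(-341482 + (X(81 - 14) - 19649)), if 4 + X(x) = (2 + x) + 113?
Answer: I*√360953 ≈ 600.79*I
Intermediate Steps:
X(x) = 111 + x (X(x) = -4 + ((2 + x) + 113) = -4 + (115 + x) = 111 + x)
√(-341482 + (X(81 - 14) - 19649)) = √(-341482 + ((111 + (81 - 14)) - 19649)) = √(-341482 + ((111 + 67) - 19649)) = √(-341482 + (178 - 19649)) = √(-341482 - 19471) = √(-360953) = I*√360953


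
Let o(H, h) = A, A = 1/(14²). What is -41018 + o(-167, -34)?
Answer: -8039527/196 ≈ -41018.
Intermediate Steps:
A = 1/196 ≈ 0.0051020
o(H, h) = 1/196
-41018 + o(-167, -34) = -41018 + 1/196 = -8039527/196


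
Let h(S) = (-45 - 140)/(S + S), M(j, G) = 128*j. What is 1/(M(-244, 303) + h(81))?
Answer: -162/5059769 ≈ -3.2017e-5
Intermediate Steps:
h(S) = -185/(2*S) (h(S) = -185*1/(2*S) = -185/(2*S))
1/(M(-244, 303) + h(81)) = 1/(128*(-244) - 185/2/81) = 1/(-31232 - 185/2*1/81) = 1/(-31232 - 185/162) = 1/(-5059769/162) = -162/5059769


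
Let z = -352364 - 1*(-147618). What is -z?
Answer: 204746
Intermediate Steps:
z = -204746 (z = -352364 + 147618 = -204746)
-z = -1*(-204746) = 204746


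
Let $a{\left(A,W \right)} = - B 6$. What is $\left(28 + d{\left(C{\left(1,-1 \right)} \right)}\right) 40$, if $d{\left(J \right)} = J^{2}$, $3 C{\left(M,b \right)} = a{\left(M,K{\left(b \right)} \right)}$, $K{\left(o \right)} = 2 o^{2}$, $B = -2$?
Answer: $1760$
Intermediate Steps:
$a{\left(A,W \right)} = 12$ ($a{\left(A,W \right)} = \left(-1\right) \left(-2\right) 6 = 2 \cdot 6 = 12$)
$C{\left(M,b \right)} = 4$ ($C{\left(M,b \right)} = \frac{1}{3} \cdot 12 = 4$)
$\left(28 + d{\left(C{\left(1,-1 \right)} \right)}\right) 40 = \left(28 + 4^{2}\right) 40 = \left(28 + 16\right) 40 = 44 \cdot 40 = 1760$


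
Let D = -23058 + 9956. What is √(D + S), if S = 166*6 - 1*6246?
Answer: 4*I*√1147 ≈ 135.47*I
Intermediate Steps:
S = -5250 (S = 996 - 6246 = -5250)
D = -13102
√(D + S) = √(-13102 - 5250) = √(-18352) = 4*I*√1147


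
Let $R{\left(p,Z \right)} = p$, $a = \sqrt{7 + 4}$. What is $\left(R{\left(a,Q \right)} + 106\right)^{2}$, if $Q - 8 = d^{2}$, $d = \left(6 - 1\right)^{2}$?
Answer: $\left(106 + \sqrt{11}\right)^{2} \approx 11950.0$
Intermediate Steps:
$d = 25$ ($d = 5^{2} = 25$)
$Q = 633$ ($Q = 8 + 25^{2} = 8 + 625 = 633$)
$a = \sqrt{11} \approx 3.3166$
$\left(R{\left(a,Q \right)} + 106\right)^{2} = \left(\sqrt{11} + 106\right)^{2} = \left(106 + \sqrt{11}\right)^{2}$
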